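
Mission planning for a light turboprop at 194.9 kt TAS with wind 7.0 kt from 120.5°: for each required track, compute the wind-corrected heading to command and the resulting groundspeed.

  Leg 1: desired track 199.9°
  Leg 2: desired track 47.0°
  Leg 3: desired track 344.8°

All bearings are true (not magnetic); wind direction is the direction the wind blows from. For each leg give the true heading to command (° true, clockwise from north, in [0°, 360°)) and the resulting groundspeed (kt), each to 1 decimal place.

Leg 1: desired track 199.9°; wind correction -2.0° → command heading 197.9°, groundspeed 193.5 kt
Leg 2: desired track 47.0°; wind correction +2.0° → command heading 49.0°, groundspeed 192.8 kt
Leg 3: desired track 344.8°; wind correction +1.4° → command heading 346.2°, groundspeed 199.8 kt

Leg 1: heading=197.9°, groundspeed=193.5 kt
Leg 2: heading=49.0°, groundspeed=192.8 kt
Leg 3: heading=346.2°, groundspeed=199.8 kt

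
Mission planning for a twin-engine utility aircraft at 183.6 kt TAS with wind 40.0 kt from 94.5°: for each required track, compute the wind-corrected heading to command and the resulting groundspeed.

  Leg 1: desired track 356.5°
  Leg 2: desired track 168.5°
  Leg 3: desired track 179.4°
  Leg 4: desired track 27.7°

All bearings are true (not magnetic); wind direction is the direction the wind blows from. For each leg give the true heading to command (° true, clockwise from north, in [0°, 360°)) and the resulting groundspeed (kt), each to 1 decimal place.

Leg 1: heading=9.0°, groundspeed=184.8 kt
Leg 2: heading=156.4°, groundspeed=168.5 kt
Leg 3: heading=166.9°, groundspeed=175.7 kt
Leg 4: heading=39.3°, groundspeed=164.1 kt

Leg 1: desired track 356.5°; wind correction +12.5° → command heading 9.0°, groundspeed 184.8 kt
Leg 2: desired track 168.5°; wind correction -12.1° → command heading 156.4°, groundspeed 168.5 kt
Leg 3: desired track 179.4°; wind correction -12.5° → command heading 166.9°, groundspeed 175.7 kt
Leg 4: desired track 27.7°; wind correction +11.6° → command heading 39.3°, groundspeed 164.1 kt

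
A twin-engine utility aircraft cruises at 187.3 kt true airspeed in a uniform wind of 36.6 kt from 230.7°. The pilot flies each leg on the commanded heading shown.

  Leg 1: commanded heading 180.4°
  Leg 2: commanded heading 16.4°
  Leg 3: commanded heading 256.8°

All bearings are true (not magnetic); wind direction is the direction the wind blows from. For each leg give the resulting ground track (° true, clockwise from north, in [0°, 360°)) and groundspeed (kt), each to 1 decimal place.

Leg 1: heading 180.4°; drift -9.7° → track 170.7°, groundspeed 166.3 kt
Leg 2: heading 16.4°; drift +5.4° → track 21.8°, groundspeed 218.5 kt
Leg 3: heading 256.8°; drift +6.0° → track 262.8°, groundspeed 155.3 kt

Leg 1: track=170.7°, groundspeed=166.3 kt
Leg 2: track=21.8°, groundspeed=218.5 kt
Leg 3: track=262.8°, groundspeed=155.3 kt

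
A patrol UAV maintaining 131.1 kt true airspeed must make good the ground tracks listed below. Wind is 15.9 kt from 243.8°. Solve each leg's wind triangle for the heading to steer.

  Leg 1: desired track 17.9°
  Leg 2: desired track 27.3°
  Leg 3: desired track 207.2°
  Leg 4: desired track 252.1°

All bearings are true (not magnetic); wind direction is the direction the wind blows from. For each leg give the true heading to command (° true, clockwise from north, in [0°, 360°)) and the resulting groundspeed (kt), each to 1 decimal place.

Leg 1: heading=12.9°, groundspeed=141.7 kt
Leg 2: heading=23.2°, groundspeed=143.5 kt
Leg 3: heading=211.3°, groundspeed=118.0 kt
Leg 4: heading=251.1°, groundspeed=115.3 kt

Leg 1: desired track 17.9°; wind correction -5.0° → command heading 12.9°, groundspeed 141.7 kt
Leg 2: desired track 27.3°; wind correction -4.1° → command heading 23.2°, groundspeed 143.5 kt
Leg 3: desired track 207.2°; wind correction +4.1° → command heading 211.3°, groundspeed 118.0 kt
Leg 4: desired track 252.1°; wind correction -1.0° → command heading 251.1°, groundspeed 115.3 kt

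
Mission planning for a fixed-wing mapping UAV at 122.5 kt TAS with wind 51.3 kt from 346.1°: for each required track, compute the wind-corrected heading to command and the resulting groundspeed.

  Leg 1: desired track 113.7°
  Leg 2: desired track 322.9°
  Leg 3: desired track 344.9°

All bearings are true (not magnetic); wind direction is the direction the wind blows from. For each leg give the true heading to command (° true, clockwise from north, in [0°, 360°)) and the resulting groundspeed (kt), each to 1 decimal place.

Leg 1: desired track 113.7°; wind correction -19.4° → command heading 94.3°, groundspeed 146.9 kt
Leg 2: desired track 322.9°; wind correction +9.5° → command heading 332.4°, groundspeed 73.7 kt
Leg 3: desired track 344.9°; wind correction +0.5° → command heading 345.4°, groundspeed 71.2 kt

Leg 1: heading=94.3°, groundspeed=146.9 kt
Leg 2: heading=332.4°, groundspeed=73.7 kt
Leg 3: heading=345.4°, groundspeed=71.2 kt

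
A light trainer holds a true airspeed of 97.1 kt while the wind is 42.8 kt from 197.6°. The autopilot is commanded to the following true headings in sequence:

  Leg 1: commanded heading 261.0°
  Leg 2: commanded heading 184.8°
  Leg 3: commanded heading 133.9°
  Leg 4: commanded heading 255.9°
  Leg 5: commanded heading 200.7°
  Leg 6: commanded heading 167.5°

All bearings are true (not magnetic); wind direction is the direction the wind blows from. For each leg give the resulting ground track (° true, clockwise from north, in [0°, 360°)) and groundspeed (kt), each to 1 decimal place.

Leg 1: heading 261.0°; drift +26.2° → track 287.2°, groundspeed 86.8 kt
Leg 2: heading 184.8°; drift -9.7° → track 175.1°, groundspeed 56.2 kt
Leg 3: heading 133.9°; drift -26.2° → track 107.7°, groundspeed 87.0 kt
Leg 4: heading 255.9°; drift +26.0° → track 281.9°, groundspeed 83.0 kt
Leg 5: heading 200.7°; drift +2.4° → track 203.1°, groundspeed 54.4 kt
Leg 6: heading 167.5°; drift -19.7° → track 147.8°, groundspeed 63.8 kt

Leg 1: track=287.2°, groundspeed=86.8 kt
Leg 2: track=175.1°, groundspeed=56.2 kt
Leg 3: track=107.7°, groundspeed=87.0 kt
Leg 4: track=281.9°, groundspeed=83.0 kt
Leg 5: track=203.1°, groundspeed=54.4 kt
Leg 6: track=147.8°, groundspeed=63.8 kt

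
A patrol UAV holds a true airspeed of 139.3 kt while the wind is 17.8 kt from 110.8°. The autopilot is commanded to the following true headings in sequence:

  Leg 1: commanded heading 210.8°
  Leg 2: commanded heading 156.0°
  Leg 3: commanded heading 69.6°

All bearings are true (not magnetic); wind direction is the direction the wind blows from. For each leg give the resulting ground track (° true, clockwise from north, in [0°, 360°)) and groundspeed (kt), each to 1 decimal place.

Leg 1: heading 210.8°; drift +7.0° → track 217.8°, groundspeed 143.5 kt
Leg 2: heading 156.0°; drift +5.7° → track 161.7°, groundspeed 127.4 kt
Leg 3: heading 69.6°; drift -5.3° → track 64.3°, groundspeed 126.5 kt

Leg 1: track=217.8°, groundspeed=143.5 kt
Leg 2: track=161.7°, groundspeed=127.4 kt
Leg 3: track=64.3°, groundspeed=126.5 kt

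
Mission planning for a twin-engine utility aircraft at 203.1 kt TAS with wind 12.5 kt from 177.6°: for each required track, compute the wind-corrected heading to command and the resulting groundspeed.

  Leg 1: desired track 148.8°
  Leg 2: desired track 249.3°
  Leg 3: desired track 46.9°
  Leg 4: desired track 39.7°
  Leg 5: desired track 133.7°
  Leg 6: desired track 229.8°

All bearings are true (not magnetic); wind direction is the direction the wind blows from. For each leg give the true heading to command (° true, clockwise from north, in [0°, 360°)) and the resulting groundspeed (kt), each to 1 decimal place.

Leg 1: heading=150.5°, groundspeed=192.1 kt
Leg 2: heading=246.0°, groundspeed=198.8 kt
Leg 3: heading=49.6°, groundspeed=211.0 kt
Leg 4: heading=42.1°, groundspeed=212.2 kt
Leg 5: heading=136.1°, groundspeed=193.9 kt
Leg 6: heading=227.0°, groundspeed=195.2 kt

Leg 1: desired track 148.8°; wind correction +1.7° → command heading 150.5°, groundspeed 192.1 kt
Leg 2: desired track 249.3°; wind correction -3.3° → command heading 246.0°, groundspeed 198.8 kt
Leg 3: desired track 46.9°; wind correction +2.7° → command heading 49.6°, groundspeed 211.0 kt
Leg 4: desired track 39.7°; wind correction +2.4° → command heading 42.1°, groundspeed 212.2 kt
Leg 5: desired track 133.7°; wind correction +2.4° → command heading 136.1°, groundspeed 193.9 kt
Leg 6: desired track 229.8°; wind correction -2.8° → command heading 227.0°, groundspeed 195.2 kt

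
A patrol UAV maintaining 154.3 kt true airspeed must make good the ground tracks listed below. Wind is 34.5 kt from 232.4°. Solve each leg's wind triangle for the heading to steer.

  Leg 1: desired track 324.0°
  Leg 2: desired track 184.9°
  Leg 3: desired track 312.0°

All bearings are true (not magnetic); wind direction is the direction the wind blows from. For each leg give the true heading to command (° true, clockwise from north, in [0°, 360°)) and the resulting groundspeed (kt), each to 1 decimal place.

Leg 1: desired track 324.0°; wind correction -12.9° → command heading 311.1°, groundspeed 151.4 kt
Leg 2: desired track 184.9°; wind correction +9.5° → command heading 194.4°, groundspeed 128.9 kt
Leg 3: desired track 312.0°; wind correction -12.7° → command heading 299.3°, groundspeed 144.3 kt

Leg 1: heading=311.1°, groundspeed=151.4 kt
Leg 2: heading=194.4°, groundspeed=128.9 kt
Leg 3: heading=299.3°, groundspeed=144.3 kt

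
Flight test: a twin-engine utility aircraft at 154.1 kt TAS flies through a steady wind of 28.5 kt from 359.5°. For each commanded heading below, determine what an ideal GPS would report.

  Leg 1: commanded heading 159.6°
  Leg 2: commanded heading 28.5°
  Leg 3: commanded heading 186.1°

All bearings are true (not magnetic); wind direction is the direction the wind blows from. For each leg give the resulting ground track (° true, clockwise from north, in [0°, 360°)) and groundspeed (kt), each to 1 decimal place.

Leg 1: track=162.7°, groundspeed=181.2 kt
Leg 2: track=34.6°, groundspeed=129.9 kt
Leg 3: track=185.1°, groundspeed=182.4 kt

Leg 1: heading 159.6°; drift +3.1° → track 162.7°, groundspeed 181.2 kt
Leg 2: heading 28.5°; drift +6.1° → track 34.6°, groundspeed 129.9 kt
Leg 3: heading 186.1°; drift -1.0° → track 185.1°, groundspeed 182.4 kt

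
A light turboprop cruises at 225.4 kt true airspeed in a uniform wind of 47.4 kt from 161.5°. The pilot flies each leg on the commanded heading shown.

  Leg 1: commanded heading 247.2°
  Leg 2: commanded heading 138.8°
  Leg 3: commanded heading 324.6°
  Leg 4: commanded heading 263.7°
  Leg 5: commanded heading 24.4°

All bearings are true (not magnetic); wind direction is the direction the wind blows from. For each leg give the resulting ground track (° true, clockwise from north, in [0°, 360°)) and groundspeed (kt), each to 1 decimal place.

Leg 1: heading 247.2°; drift +12.0° → track 259.2°, groundspeed 226.8 kt
Leg 2: heading 138.8°; drift -5.7° → track 133.1°, groundspeed 182.6 kt
Leg 3: heading 324.6°; drift +2.9° → track 327.5°, groundspeed 271.1 kt
Leg 4: heading 263.7°; drift +11.1° → track 274.8°, groundspeed 239.9 kt
Leg 5: heading 24.4°; drift -7.1° → track 17.3°, groundspeed 262.1 kt

Leg 1: track=259.2°, groundspeed=226.8 kt
Leg 2: track=133.1°, groundspeed=182.6 kt
Leg 3: track=327.5°, groundspeed=271.1 kt
Leg 4: track=274.8°, groundspeed=239.9 kt
Leg 5: track=17.3°, groundspeed=262.1 kt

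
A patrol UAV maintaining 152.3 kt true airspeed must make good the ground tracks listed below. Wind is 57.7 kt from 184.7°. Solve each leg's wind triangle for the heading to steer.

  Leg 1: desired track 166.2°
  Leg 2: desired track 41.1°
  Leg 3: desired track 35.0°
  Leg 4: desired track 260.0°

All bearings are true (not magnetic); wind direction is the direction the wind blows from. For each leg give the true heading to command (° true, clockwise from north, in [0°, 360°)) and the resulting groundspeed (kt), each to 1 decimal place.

Leg 1: desired track 166.2°; wind correction +6.9° → command heading 173.1°, groundspeed 96.5 kt
Leg 2: desired track 41.1°; wind correction +13.0° → command heading 54.1°, groundspeed 194.8 kt
Leg 3: desired track 35.0°; wind correction +11.0° → command heading 46.0°, groundspeed 199.3 kt
Leg 4: desired track 260.0°; wind correction -21.5° → command heading 238.5°, groundspeed 127.1 kt

Leg 1: heading=173.1°, groundspeed=96.5 kt
Leg 2: heading=54.1°, groundspeed=194.8 kt
Leg 3: heading=46.0°, groundspeed=199.3 kt
Leg 4: heading=238.5°, groundspeed=127.1 kt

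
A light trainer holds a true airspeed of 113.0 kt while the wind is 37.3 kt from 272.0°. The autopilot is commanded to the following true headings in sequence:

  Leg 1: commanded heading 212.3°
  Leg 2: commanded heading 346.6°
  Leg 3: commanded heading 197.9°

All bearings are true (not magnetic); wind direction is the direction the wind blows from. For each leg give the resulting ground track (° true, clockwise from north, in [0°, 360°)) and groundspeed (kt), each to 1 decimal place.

Leg 1: heading 212.3°; drift -18.9° → track 193.4°, groundspeed 99.5 kt
Leg 2: heading 346.6°; drift +19.2° → track 5.8°, groundspeed 109.2 kt
Leg 3: heading 197.9°; drift -19.2° → track 178.7°, groundspeed 108.9 kt

Leg 1: track=193.4°, groundspeed=99.5 kt
Leg 2: track=5.8°, groundspeed=109.2 kt
Leg 3: track=178.7°, groundspeed=108.9 kt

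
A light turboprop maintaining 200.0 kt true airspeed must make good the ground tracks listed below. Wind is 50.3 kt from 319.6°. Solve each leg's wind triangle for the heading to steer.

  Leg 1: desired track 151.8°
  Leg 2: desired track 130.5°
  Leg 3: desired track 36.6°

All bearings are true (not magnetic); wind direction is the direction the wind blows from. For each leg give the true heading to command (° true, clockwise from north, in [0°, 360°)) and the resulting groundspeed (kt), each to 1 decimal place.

Leg 1: heading=154.8°, groundspeed=248.9 kt
Leg 2: heading=128.2°, groundspeed=249.5 kt
Leg 3: heading=22.4°, groundspeed=182.6 kt

Leg 1: desired track 151.8°; wind correction +3.0° → command heading 154.8°, groundspeed 248.9 kt
Leg 2: desired track 130.5°; wind correction -2.3° → command heading 128.2°, groundspeed 249.5 kt
Leg 3: desired track 36.6°; wind correction -14.2° → command heading 22.4°, groundspeed 182.6 kt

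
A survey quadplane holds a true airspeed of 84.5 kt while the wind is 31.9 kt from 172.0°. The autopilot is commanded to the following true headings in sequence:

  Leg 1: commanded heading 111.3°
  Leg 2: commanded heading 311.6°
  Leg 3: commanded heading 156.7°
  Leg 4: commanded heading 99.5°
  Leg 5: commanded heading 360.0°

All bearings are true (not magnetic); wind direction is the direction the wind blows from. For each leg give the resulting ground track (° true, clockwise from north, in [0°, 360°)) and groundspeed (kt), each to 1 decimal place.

Leg 1: track=89.3°, groundspeed=74.3 kt
Leg 2: track=322.4°, groundspeed=110.7 kt
Leg 3: track=147.8°, groundspeed=54.4 kt
Leg 4: track=77.4°, groundspeed=80.9 kt
Leg 5: track=357.8°, groundspeed=116.2 kt

Leg 1: heading 111.3°; drift -22.0° → track 89.3°, groundspeed 74.3 kt
Leg 2: heading 311.6°; drift +10.8° → track 322.4°, groundspeed 110.7 kt
Leg 3: heading 156.7°; drift -8.9° → track 147.8°, groundspeed 54.4 kt
Leg 4: heading 99.5°; drift -22.1° → track 77.4°, groundspeed 80.9 kt
Leg 5: heading 360.0°; drift -2.2° → track 357.8°, groundspeed 116.2 kt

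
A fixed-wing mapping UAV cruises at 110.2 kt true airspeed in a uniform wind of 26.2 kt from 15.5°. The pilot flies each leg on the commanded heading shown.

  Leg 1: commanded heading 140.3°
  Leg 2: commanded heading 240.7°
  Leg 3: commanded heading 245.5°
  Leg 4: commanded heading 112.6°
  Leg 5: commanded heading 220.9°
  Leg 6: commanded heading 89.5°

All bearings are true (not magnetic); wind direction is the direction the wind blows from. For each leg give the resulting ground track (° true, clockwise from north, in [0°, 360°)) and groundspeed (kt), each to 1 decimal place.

Leg 1: heading 140.3°; drift +9.8° → track 150.1°, groundspeed 127.0 kt
Leg 2: heading 240.7°; drift -8.2° → track 232.5°, groundspeed 130.0 kt
Leg 3: heading 245.5°; drift -9.0° → track 236.5°, groundspeed 128.6 kt
Leg 4: heading 112.6°; drift +12.9° → track 125.5°, groundspeed 116.4 kt
Leg 5: heading 220.9°; drift -4.8° → track 216.1°, groundspeed 134.3 kt
Leg 6: heading 89.5°; drift +13.7° → track 103.2°, groundspeed 106.0 kt

Leg 1: track=150.1°, groundspeed=127.0 kt
Leg 2: track=232.5°, groundspeed=130.0 kt
Leg 3: track=236.5°, groundspeed=128.6 kt
Leg 4: track=125.5°, groundspeed=116.4 kt
Leg 5: track=216.1°, groundspeed=134.3 kt
Leg 6: track=103.2°, groundspeed=106.0 kt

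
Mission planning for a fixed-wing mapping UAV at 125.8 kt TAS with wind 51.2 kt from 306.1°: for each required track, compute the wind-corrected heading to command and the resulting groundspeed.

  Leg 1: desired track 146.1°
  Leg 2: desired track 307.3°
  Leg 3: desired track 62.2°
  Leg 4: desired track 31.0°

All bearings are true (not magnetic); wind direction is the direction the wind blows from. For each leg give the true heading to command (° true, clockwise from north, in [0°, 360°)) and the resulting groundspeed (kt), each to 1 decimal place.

Leg 1: heading=154.1°, groundspeed=172.7 kt
Leg 2: heading=306.8°, groundspeed=74.6 kt
Leg 3: heading=40.8°, groundspeed=139.6 kt
Leg 4: heading=7.1°, groundspeed=110.4 kt

Leg 1: desired track 146.1°; wind correction +8.0° → command heading 154.1°, groundspeed 172.7 kt
Leg 2: desired track 307.3°; wind correction -0.5° → command heading 306.8°, groundspeed 74.6 kt
Leg 3: desired track 62.2°; wind correction -21.4° → command heading 40.8°, groundspeed 139.6 kt
Leg 4: desired track 31.0°; wind correction -23.9° → command heading 7.1°, groundspeed 110.4 kt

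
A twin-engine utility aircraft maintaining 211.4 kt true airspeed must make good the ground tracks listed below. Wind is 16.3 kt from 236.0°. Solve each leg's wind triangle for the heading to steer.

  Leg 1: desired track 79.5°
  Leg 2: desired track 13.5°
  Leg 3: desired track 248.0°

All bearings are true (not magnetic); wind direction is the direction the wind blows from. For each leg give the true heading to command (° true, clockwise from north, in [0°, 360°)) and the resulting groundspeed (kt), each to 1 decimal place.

Leg 1: desired track 79.5°; wind correction +1.8° → command heading 81.3°, groundspeed 226.2 kt
Leg 2: desired track 13.5°; wind correction -3.0° → command heading 10.5°, groundspeed 223.1 kt
Leg 3: desired track 248.0°; wind correction -0.9° → command heading 247.1°, groundspeed 195.4 kt

Leg 1: heading=81.3°, groundspeed=226.2 kt
Leg 2: heading=10.5°, groundspeed=223.1 kt
Leg 3: heading=247.1°, groundspeed=195.4 kt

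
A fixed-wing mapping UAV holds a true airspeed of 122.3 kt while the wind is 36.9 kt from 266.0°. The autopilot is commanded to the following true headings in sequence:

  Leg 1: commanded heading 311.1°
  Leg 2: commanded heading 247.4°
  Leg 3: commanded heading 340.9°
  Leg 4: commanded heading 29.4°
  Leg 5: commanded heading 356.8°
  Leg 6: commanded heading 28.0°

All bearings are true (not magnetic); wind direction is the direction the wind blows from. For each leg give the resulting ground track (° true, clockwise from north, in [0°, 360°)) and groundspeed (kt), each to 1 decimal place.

Leg 1: track=326.3°, groundspeed=99.7 kt
Leg 2: track=239.7°, groundspeed=88.1 kt
Leg 3: track=358.4°, groundspeed=118.2 kt
Leg 4: track=41.6°, groundspeed=145.9 kt
Leg 5: track=13.5°, groundspeed=128.2 kt
Leg 6: track=40.4°, groundspeed=145.3 kt

Leg 1: heading 311.1°; drift +15.2° → track 326.3°, groundspeed 99.7 kt
Leg 2: heading 247.4°; drift -7.7° → track 239.7°, groundspeed 88.1 kt
Leg 3: heading 340.9°; drift +17.5° → track 358.4°, groundspeed 118.2 kt
Leg 4: heading 29.4°; drift +12.2° → track 41.6°, groundspeed 145.9 kt
Leg 5: heading 356.8°; drift +16.7° → track 13.5°, groundspeed 128.2 kt
Leg 6: heading 28.0°; drift +12.4° → track 40.4°, groundspeed 145.3 kt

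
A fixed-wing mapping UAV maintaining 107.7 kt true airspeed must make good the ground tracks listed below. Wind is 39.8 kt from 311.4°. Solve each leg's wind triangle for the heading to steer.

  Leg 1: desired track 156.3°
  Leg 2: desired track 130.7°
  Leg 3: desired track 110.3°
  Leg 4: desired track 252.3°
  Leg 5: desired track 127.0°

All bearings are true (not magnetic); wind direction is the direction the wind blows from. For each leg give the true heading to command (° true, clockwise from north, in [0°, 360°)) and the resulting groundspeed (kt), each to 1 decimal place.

Leg 1: desired track 156.3°; wind correction +9.0° → command heading 165.3°, groundspeed 142.5 kt
Leg 2: desired track 130.7°; wind correction -0.3° → command heading 130.4°, groundspeed 147.5 kt
Leg 3: desired track 110.3°; wind correction -7.6° → command heading 102.7°, groundspeed 143.9 kt
Leg 4: desired track 252.3°; wind correction +18.5° → command heading 270.8°, groundspeed 81.7 kt
Leg 5: desired track 127.0°; wind correction -1.6° → command heading 125.4°, groundspeed 147.3 kt

Leg 1: heading=165.3°, groundspeed=142.5 kt
Leg 2: heading=130.4°, groundspeed=147.5 kt
Leg 3: heading=102.7°, groundspeed=143.9 kt
Leg 4: heading=270.8°, groundspeed=81.7 kt
Leg 5: heading=125.4°, groundspeed=147.3 kt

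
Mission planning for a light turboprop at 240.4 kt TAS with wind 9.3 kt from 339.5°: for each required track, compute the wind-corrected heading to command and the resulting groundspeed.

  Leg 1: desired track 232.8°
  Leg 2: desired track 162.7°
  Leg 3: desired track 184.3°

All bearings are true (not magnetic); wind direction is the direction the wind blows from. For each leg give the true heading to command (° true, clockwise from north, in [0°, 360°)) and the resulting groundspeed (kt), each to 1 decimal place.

Leg 1: heading=234.9°, groundspeed=242.9 kt
Leg 2: heading=162.8°, groundspeed=249.7 kt
Leg 3: heading=185.2°, groundspeed=248.8 kt

Leg 1: desired track 232.8°; wind correction +2.1° → command heading 234.9°, groundspeed 242.9 kt
Leg 2: desired track 162.7°; wind correction +0.1° → command heading 162.8°, groundspeed 249.7 kt
Leg 3: desired track 184.3°; wind correction +0.9° → command heading 185.2°, groundspeed 248.8 kt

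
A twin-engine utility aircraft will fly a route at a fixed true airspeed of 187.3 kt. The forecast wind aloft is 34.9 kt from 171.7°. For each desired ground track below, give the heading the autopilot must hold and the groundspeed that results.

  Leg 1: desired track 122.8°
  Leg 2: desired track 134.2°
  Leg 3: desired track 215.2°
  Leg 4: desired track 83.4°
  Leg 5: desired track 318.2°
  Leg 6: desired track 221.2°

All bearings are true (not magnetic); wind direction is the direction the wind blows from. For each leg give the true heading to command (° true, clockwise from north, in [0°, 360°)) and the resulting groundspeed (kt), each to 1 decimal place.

Leg 1: heading=130.9°, groundspeed=162.5 kt
Leg 2: heading=140.7°, groundspeed=158.4 kt
Leg 3: heading=207.8°, groundspeed=160.4 kt
Leg 4: heading=94.1°, groundspeed=183.0 kt
Leg 5: heading=312.3°, groundspeed=215.4 kt
Leg 6: heading=213.1°, groundspeed=162.7 kt

Leg 1: desired track 122.8°; wind correction +8.1° → command heading 130.9°, groundspeed 162.5 kt
Leg 2: desired track 134.2°; wind correction +6.5° → command heading 140.7°, groundspeed 158.4 kt
Leg 3: desired track 215.2°; wind correction -7.4° → command heading 207.8°, groundspeed 160.4 kt
Leg 4: desired track 83.4°; wind correction +10.7° → command heading 94.1°, groundspeed 183.0 kt
Leg 5: desired track 318.2°; wind correction -5.9° → command heading 312.3°, groundspeed 215.4 kt
Leg 6: desired track 221.2°; wind correction -8.1° → command heading 213.1°, groundspeed 162.7 kt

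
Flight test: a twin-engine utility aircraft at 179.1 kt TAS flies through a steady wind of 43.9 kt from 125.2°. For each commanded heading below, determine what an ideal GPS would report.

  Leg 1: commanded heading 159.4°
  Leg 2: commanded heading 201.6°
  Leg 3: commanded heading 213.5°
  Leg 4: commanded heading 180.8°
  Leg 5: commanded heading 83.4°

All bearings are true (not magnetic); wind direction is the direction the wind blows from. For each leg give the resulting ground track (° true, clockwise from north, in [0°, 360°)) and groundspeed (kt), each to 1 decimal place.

Leg 1: heading 159.4°; drift +9.8° → track 169.2°, groundspeed 144.9 kt
Leg 2: heading 201.6°; drift +14.2° → track 215.8°, groundspeed 174.1 kt
Leg 3: heading 213.5°; drift +13.9° → track 227.4°, groundspeed 183.1 kt
Leg 4: heading 180.8°; drift +13.2° → track 194.0°, groundspeed 158.5 kt
Leg 5: heading 83.4°; drift -11.3° → track 72.1°, groundspeed 149.3 kt

Leg 1: track=169.2°, groundspeed=144.9 kt
Leg 2: track=215.8°, groundspeed=174.1 kt
Leg 3: track=227.4°, groundspeed=183.1 kt
Leg 4: track=194.0°, groundspeed=158.5 kt
Leg 5: track=72.1°, groundspeed=149.3 kt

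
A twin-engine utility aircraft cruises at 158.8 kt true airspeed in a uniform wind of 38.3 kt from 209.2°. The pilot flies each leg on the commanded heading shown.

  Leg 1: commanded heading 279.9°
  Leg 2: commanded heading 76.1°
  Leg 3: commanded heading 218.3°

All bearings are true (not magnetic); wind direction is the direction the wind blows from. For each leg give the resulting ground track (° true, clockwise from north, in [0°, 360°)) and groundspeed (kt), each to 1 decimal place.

Leg 1: track=293.8°, groundspeed=150.5 kt
Leg 2: track=67.5°, groundspeed=187.1 kt
Leg 3: track=221.2°, groundspeed=121.1 kt

Leg 1: heading 279.9°; drift +13.9° → track 293.8°, groundspeed 150.5 kt
Leg 2: heading 76.1°; drift -8.6° → track 67.5°, groundspeed 187.1 kt
Leg 3: heading 218.3°; drift +2.9° → track 221.2°, groundspeed 121.1 kt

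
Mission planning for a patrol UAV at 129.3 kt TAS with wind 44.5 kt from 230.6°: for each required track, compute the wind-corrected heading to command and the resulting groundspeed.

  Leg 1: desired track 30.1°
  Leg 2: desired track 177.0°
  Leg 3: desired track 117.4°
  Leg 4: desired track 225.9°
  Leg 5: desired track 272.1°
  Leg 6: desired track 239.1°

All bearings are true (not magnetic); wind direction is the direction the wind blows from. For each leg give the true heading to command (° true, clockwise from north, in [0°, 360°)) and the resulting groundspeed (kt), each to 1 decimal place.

Leg 1: heading=23.2°, groundspeed=170.0 kt
Leg 2: heading=193.1°, groundspeed=97.8 kt
Leg 3: heading=135.8°, groundspeed=140.2 kt
Leg 4: heading=227.5°, groundspeed=84.9 kt
Leg 5: heading=258.9°, groundspeed=92.6 kt
Leg 6: heading=236.2°, groundspeed=85.1 kt

Leg 1: desired track 30.1°; wind correction -6.9° → command heading 23.2°, groundspeed 170.0 kt
Leg 2: desired track 177.0°; wind correction +16.1° → command heading 193.1°, groundspeed 97.8 kt
Leg 3: desired track 117.4°; wind correction +18.4° → command heading 135.8°, groundspeed 140.2 kt
Leg 4: desired track 225.9°; wind correction +1.6° → command heading 227.5°, groundspeed 84.9 kt
Leg 5: desired track 272.1°; wind correction -13.2° → command heading 258.9°, groundspeed 92.6 kt
Leg 6: desired track 239.1°; wind correction -2.9° → command heading 236.2°, groundspeed 85.1 kt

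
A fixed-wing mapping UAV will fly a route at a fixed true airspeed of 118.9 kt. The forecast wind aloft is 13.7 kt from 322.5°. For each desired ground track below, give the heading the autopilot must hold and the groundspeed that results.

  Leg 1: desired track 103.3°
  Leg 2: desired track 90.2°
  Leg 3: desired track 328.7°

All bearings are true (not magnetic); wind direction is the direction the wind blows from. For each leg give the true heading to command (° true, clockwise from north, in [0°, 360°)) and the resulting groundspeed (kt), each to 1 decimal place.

Leg 1: heading=99.1°, groundspeed=129.2 kt
Leg 2: heading=85.0°, groundspeed=126.8 kt
Leg 3: heading=328.0°, groundspeed=105.3 kt

Leg 1: desired track 103.3°; wind correction -4.2° → command heading 99.1°, groundspeed 129.2 kt
Leg 2: desired track 90.2°; wind correction -5.2° → command heading 85.0°, groundspeed 126.8 kt
Leg 3: desired track 328.7°; wind correction -0.7° → command heading 328.0°, groundspeed 105.3 kt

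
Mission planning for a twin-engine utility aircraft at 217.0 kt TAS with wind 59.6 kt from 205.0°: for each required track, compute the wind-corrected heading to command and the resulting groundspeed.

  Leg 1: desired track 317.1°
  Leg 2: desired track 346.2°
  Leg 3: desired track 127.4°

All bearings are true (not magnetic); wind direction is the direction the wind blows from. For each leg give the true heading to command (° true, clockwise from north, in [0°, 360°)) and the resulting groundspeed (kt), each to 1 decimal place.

Leg 1: heading=302.4°, groundspeed=232.3 kt
Leg 2: heading=336.3°, groundspeed=260.2 kt
Leg 3: heading=143.0°, groundspeed=196.2 kt

Leg 1: desired track 317.1°; wind correction -14.7° → command heading 302.4°, groundspeed 232.3 kt
Leg 2: desired track 346.2°; wind correction -9.9° → command heading 336.3°, groundspeed 260.2 kt
Leg 3: desired track 127.4°; wind correction +15.6° → command heading 143.0°, groundspeed 196.2 kt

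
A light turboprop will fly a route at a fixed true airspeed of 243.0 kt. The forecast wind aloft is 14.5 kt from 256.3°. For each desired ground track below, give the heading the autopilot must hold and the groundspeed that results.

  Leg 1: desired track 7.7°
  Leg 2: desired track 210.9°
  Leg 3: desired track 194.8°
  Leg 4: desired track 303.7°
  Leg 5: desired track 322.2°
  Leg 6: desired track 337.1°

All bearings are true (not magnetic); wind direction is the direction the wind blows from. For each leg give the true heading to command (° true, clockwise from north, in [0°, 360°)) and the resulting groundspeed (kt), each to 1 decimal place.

Leg 1: heading=4.5°, groundspeed=247.9 kt
Leg 2: heading=213.3°, groundspeed=232.6 kt
Leg 3: heading=197.8°, groundspeed=235.7 kt
Leg 4: heading=301.2°, groundspeed=233.0 kt
Leg 5: heading=319.1°, groundspeed=236.7 kt
Leg 6: heading=333.7°, groundspeed=240.3 kt

Leg 1: desired track 7.7°; wind correction -3.2° → command heading 4.5°, groundspeed 247.9 kt
Leg 2: desired track 210.9°; wind correction +2.4° → command heading 213.3°, groundspeed 232.6 kt
Leg 3: desired track 194.8°; wind correction +3.0° → command heading 197.8°, groundspeed 235.7 kt
Leg 4: desired track 303.7°; wind correction -2.5° → command heading 301.2°, groundspeed 233.0 kt
Leg 5: desired track 322.2°; wind correction -3.1° → command heading 319.1°, groundspeed 236.7 kt
Leg 6: desired track 337.1°; wind correction -3.4° → command heading 333.7°, groundspeed 240.3 kt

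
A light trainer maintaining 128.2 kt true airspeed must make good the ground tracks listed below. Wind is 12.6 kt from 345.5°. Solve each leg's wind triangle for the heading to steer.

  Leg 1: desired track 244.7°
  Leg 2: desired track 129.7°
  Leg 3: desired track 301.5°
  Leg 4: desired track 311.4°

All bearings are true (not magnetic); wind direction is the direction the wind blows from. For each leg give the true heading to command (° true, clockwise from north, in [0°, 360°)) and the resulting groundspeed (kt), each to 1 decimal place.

Leg 1: heading=250.2°, groundspeed=130.0 kt
Leg 2: heading=126.4°, groundspeed=138.2 kt
Leg 3: heading=305.4°, groundspeed=118.8 kt
Leg 4: heading=314.6°, groundspeed=117.6 kt

Leg 1: desired track 244.7°; wind correction +5.5° → command heading 250.2°, groundspeed 130.0 kt
Leg 2: desired track 129.7°; wind correction -3.3° → command heading 126.4°, groundspeed 138.2 kt
Leg 3: desired track 301.5°; wind correction +3.9° → command heading 305.4°, groundspeed 118.8 kt
Leg 4: desired track 311.4°; wind correction +3.2° → command heading 314.6°, groundspeed 117.6 kt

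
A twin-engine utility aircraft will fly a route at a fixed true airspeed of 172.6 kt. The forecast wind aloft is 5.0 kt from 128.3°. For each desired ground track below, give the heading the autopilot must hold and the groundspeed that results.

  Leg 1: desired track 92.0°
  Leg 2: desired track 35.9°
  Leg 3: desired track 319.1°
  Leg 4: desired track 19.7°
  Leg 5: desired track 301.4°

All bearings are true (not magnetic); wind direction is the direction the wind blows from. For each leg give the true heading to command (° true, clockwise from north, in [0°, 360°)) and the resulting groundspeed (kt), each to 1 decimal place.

Leg 1: desired track 92.0°; wind correction +1.0° → command heading 93.0°, groundspeed 168.5 kt
Leg 2: desired track 35.9°; wind correction +1.7° → command heading 37.6°, groundspeed 172.7 kt
Leg 3: desired track 319.1°; wind correction +0.3° → command heading 319.4°, groundspeed 177.5 kt
Leg 4: desired track 19.7°; wind correction +1.6° → command heading 21.3°, groundspeed 174.1 kt
Leg 5: desired track 301.4°; wind correction -0.2° → command heading 301.2°, groundspeed 177.6 kt

Leg 1: heading=93.0°, groundspeed=168.5 kt
Leg 2: heading=37.6°, groundspeed=172.7 kt
Leg 3: heading=319.4°, groundspeed=177.5 kt
Leg 4: heading=21.3°, groundspeed=174.1 kt
Leg 5: heading=301.2°, groundspeed=177.6 kt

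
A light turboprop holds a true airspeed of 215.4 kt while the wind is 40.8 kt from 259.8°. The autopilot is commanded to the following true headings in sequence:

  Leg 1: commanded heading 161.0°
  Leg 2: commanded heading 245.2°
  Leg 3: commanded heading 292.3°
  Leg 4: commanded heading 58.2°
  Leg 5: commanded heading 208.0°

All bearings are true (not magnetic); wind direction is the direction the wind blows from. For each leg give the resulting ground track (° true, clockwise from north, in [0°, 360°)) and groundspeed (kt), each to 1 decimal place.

Leg 1: track=150.7°, groundspeed=225.3 kt
Leg 2: track=241.9°, groundspeed=176.2 kt
Leg 3: track=299.2°, groundspeed=182.3 kt
Leg 4: track=61.6°, groundspeed=253.8 kt
Leg 5: track=198.4°, groundspeed=192.9 kt

Leg 1: heading 161.0°; drift -10.3° → track 150.7°, groundspeed 225.3 kt
Leg 2: heading 245.2°; drift -3.3° → track 241.9°, groundspeed 176.2 kt
Leg 3: heading 292.3°; drift +6.9° → track 299.2°, groundspeed 182.3 kt
Leg 4: heading 58.2°; drift +3.4° → track 61.6°, groundspeed 253.8 kt
Leg 5: heading 208.0°; drift -9.6° → track 198.4°, groundspeed 192.9 kt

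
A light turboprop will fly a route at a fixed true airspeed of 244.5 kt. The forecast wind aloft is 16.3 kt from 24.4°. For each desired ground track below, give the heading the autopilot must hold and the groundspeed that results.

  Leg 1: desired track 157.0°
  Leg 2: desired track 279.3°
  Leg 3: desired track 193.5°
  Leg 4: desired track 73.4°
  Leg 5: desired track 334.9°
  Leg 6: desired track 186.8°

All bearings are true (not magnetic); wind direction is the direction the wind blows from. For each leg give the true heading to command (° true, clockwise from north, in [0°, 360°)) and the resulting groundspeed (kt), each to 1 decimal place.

Leg 1: heading=154.2°, groundspeed=255.2 kt
Leg 2: heading=283.0°, groundspeed=248.2 kt
Leg 3: heading=192.8°, groundspeed=260.5 kt
Leg 4: heading=70.5°, groundspeed=233.5 kt
Leg 5: heading=337.8°, groundspeed=233.6 kt
Leg 6: heading=185.6°, groundspeed=260.0 kt

Leg 1: desired track 157.0°; wind correction -2.8° → command heading 154.2°, groundspeed 255.2 kt
Leg 2: desired track 279.3°; wind correction +3.7° → command heading 283.0°, groundspeed 248.2 kt
Leg 3: desired track 193.5°; wind correction -0.7° → command heading 192.8°, groundspeed 260.5 kt
Leg 4: desired track 73.4°; wind correction -2.9° → command heading 70.5°, groundspeed 233.5 kt
Leg 5: desired track 334.9°; wind correction +2.9° → command heading 337.8°, groundspeed 233.6 kt
Leg 6: desired track 186.8°; wind correction -1.2° → command heading 185.6°, groundspeed 260.0 kt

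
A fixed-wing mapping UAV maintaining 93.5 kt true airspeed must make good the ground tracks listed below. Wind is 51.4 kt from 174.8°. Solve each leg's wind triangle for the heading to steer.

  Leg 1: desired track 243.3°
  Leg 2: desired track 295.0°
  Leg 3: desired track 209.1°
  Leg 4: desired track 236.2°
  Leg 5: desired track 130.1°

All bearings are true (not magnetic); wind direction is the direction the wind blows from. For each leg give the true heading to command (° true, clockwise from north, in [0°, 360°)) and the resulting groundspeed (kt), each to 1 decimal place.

Leg 1: heading=212.5°, groundspeed=61.5 kt
Leg 2: heading=266.6°, groundspeed=108.1 kt
Leg 3: heading=191.1°, groundspeed=46.4 kt
Leg 4: heading=207.3°, groundspeed=57.3 kt
Leg 5: heading=152.8°, groundspeed=49.7 kt

Leg 1: desired track 243.3°; wind correction -30.8° → command heading 212.5°, groundspeed 61.5 kt
Leg 2: desired track 295.0°; wind correction -28.4° → command heading 266.6°, groundspeed 108.1 kt
Leg 3: desired track 209.1°; wind correction -18.0° → command heading 191.1°, groundspeed 46.4 kt
Leg 4: desired track 236.2°; wind correction -28.9° → command heading 207.3°, groundspeed 57.3 kt
Leg 5: desired track 130.1°; wind correction +22.7° → command heading 152.8°, groundspeed 49.7 kt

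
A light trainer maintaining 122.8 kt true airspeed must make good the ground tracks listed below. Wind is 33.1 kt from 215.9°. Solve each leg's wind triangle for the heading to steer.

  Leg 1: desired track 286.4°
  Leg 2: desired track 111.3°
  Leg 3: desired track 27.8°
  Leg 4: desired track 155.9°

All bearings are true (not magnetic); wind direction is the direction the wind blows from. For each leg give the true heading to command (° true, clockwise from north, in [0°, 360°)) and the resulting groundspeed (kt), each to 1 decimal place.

Leg 1: heading=271.7°, groundspeed=107.7 kt
Leg 2: heading=126.4°, groundspeed=126.9 kt
Leg 3: heading=25.6°, groundspeed=155.5 kt
Leg 4: heading=169.4°, groundspeed=102.9 kt

Leg 1: desired track 286.4°; wind correction -14.7° → command heading 271.7°, groundspeed 107.7 kt
Leg 2: desired track 111.3°; wind correction +15.1° → command heading 126.4°, groundspeed 126.9 kt
Leg 3: desired track 27.8°; wind correction -2.2° → command heading 25.6°, groundspeed 155.5 kt
Leg 4: desired track 155.9°; wind correction +13.5° → command heading 169.4°, groundspeed 102.9 kt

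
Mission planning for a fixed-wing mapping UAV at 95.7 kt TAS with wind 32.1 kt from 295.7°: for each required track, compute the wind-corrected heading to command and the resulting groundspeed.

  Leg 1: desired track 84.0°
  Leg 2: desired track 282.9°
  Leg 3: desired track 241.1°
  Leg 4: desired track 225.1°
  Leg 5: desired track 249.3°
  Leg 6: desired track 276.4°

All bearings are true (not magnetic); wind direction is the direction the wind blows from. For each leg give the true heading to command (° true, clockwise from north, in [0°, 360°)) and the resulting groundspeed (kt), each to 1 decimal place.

Leg 1: heading=73.8°, groundspeed=121.5 kt
Leg 2: heading=287.2°, groundspeed=64.1 kt
Leg 3: heading=257.0°, groundspeed=73.5 kt
Leg 4: heading=243.5°, groundspeed=80.1 kt
Leg 5: heading=263.4°, groundspeed=70.7 kt
Leg 6: heading=282.8°, groundspeed=64.8 kt

Leg 1: desired track 84.0°; wind correction -10.2° → command heading 73.8°, groundspeed 121.5 kt
Leg 2: desired track 282.9°; wind correction +4.3° → command heading 287.2°, groundspeed 64.1 kt
Leg 3: desired track 241.1°; wind correction +15.9° → command heading 257.0°, groundspeed 73.5 kt
Leg 4: desired track 225.1°; wind correction +18.4° → command heading 243.5°, groundspeed 80.1 kt
Leg 5: desired track 249.3°; wind correction +14.1° → command heading 263.4°, groundspeed 70.7 kt
Leg 6: desired track 276.4°; wind correction +6.4° → command heading 282.8°, groundspeed 64.8 kt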